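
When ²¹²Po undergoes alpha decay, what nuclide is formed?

Pb-208

Alpha decay: mass number changes by -4, atomic number by -2.
A: 212 − 4 = 208; Z: 84 − 2 = 82.
Z = 82 is lead, so the daughter is ²⁰⁸Pb.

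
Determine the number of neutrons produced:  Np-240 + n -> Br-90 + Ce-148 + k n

3

Conserve mass number: 241 = 90 + 148 + k, so k = 241 − 238 = 3.
Check atomic number: 93 = 35 + 58 + 0 = 93. ✓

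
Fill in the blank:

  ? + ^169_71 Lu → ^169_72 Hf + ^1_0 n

Conserve mass number: A + 169 = 169 + 1, so A = 1.
Conserve atomic number: Z + 71 = 72 + 0, so Z = 1.
A = 1 and Z = 1 is ^1_1 H — a proton.

proton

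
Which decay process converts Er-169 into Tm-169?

ΔA = 169 − 169 = 0; ΔZ = 69 − 68 = +1.
A is unchanged and Z rises by 1 — a neutron has become a proton (β⁻ decay).

beta-minus decay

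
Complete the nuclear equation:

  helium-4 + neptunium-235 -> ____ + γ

Am-239

Conserve mass number: 4 + 235 = A + 0, so A = 239.
Conserve atomic number: 2 + 93 = Z + 0, so Z = 95.
Z = 95 is americium, so the species is americium-239.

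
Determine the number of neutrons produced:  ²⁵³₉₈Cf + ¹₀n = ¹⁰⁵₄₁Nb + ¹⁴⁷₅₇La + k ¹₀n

2

Conserve mass number: 254 = 105 + 147 + k, so k = 254 − 252 = 2.
Check atomic number: 98 = 41 + 57 + 0 = 98. ✓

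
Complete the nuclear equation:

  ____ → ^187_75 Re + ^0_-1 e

Conserve mass number: A = 187 + 0, so A = 187.
Conserve atomic number: Z = 75 − 1, so Z = 74.
Z = 74 is tungsten, so the species is ^187_74 W.

W-187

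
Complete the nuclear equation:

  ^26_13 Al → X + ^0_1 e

Conserve mass number: 26 = A + 0, so A = 26.
Conserve atomic number: 13 = Z + 1, so Z = 12.
Z = 12 is magnesium, so the species is ^26_12 Mg.

Mg-26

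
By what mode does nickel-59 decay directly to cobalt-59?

ΔA = 59 − 59 = 0; ΔZ = 27 − 28 = -1.
A is unchanged and Z drops by 1 — a proton has become a neutron (β⁺ emission or electron capture).

beta-plus decay or electron capture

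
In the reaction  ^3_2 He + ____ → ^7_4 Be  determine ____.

Conserve mass number: 3 + A = 7, so A = 4.
Conserve atomic number: 2 + Z = 4, so Z = 2.
A = 4 and Z = 2 is ^4_2 He — an alpha particle.

alpha particle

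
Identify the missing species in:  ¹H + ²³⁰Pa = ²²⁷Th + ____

alpha particle

Conserve mass number: 1 + 230 = 227 + A, so A = 4.
Conserve atomic number: 1 + 91 = 90 + Z, so Z = 2.
A = 4 and Z = 2 is ⁴He — an alpha particle.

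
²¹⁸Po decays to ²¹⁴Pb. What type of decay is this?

ΔA = 214 − 218 = -4; ΔZ = 82 − 84 = -2.
A drops by 4 and Z drops by 2 — the signature of alpha emission.

alpha decay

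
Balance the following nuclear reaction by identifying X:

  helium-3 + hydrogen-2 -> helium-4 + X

proton

Conserve mass number: 3 + 2 = 4 + A, so A = 1.
Conserve atomic number: 2 + 1 = 2 + Z, so Z = 1.
A = 1 and Z = 1 is hydrogen-1 — a proton.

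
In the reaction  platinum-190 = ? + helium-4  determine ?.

Os-186

Conserve mass number: 190 = A + 4, so A = 186.
Conserve atomic number: 78 = Z + 2, so Z = 76.
Z = 76 is osmium, so the species is osmium-186.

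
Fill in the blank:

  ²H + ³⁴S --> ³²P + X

Conserve mass number: 2 + 34 = 32 + A, so A = 4.
Conserve atomic number: 1 + 16 = 15 + Z, so Z = 2.
A = 4 and Z = 2 is ⁴He — an alpha particle.

alpha particle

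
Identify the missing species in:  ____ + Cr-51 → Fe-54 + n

Conserve mass number: A + 51 = 54 + 1, so A = 4.
Conserve atomic number: Z + 24 = 26 + 0, so Z = 2.
A = 4 and Z = 2 is He-4 — an alpha particle.

alpha particle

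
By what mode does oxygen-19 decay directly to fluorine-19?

beta-minus decay

ΔA = 19 − 19 = 0; ΔZ = 9 − 8 = +1.
A is unchanged and Z rises by 1 — a neutron has become a proton (β⁻ decay).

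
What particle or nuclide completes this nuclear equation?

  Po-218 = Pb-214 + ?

alpha particle

Conserve mass number: 218 = 214 + A, so A = 4.
Conserve atomic number: 84 = 82 + Z, so Z = 2.
A = 4 and Z = 2 is He-4 — an alpha particle.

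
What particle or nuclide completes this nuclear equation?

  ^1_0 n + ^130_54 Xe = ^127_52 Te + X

alpha particle

Conserve mass number: 1 + 130 = 127 + A, so A = 4.
Conserve atomic number: 0 + 54 = 52 + Z, so Z = 2.
A = 4 and Z = 2 is ^4_2 He — an alpha particle.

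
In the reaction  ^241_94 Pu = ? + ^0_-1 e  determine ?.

Conserve mass number: 241 = A + 0, so A = 241.
Conserve atomic number: 94 = Z − 1, so Z = 95.
Z = 95 is americium, so the species is ^241_95 Am.

Am-241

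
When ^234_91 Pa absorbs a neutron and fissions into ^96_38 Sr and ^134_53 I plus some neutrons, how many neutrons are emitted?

Conserve mass number: 235 = 96 + 134 + k, so k = 235 − 230 = 5.
Check atomic number: 91 = 38 + 53 + 0 = 91. ✓

5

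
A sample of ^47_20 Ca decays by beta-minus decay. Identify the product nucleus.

Beta-minus decay: mass number changes by +0, atomic number by +1.
A: 47 = 47; Z: 20 + 1 = 21.
Z = 21 is scandium, so the daughter is ^47_21 Sc.

Sc-47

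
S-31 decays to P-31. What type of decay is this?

ΔA = 31 − 31 = 0; ΔZ = 15 − 16 = -1.
A is unchanged and Z drops by 1 — a proton has become a neutron (β⁺ emission or electron capture).

beta-plus decay or electron capture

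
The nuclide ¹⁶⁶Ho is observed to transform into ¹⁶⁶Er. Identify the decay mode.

ΔA = 166 − 166 = 0; ΔZ = 68 − 67 = +1.
A is unchanged and Z rises by 1 — a neutron has become a proton (β⁻ decay).

beta-minus decay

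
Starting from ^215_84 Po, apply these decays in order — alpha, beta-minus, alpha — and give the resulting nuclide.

Tl-207

Start: (A, Z) = (215, 84).
After α: (211, 82).
After β⁻: (211, 83).
After α: (207, 81).
Z = 81 is thallium.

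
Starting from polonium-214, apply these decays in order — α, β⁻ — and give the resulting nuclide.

Start: (A, Z) = (214, 84).
After α: (210, 82).
After β⁻: (210, 83).
Z = 83 is bismuth.

Bi-210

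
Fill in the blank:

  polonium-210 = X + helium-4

Conserve mass number: 210 = A + 4, so A = 206.
Conserve atomic number: 84 = Z + 2, so Z = 82.
Z = 82 is lead, so the species is lead-206.

Pb-206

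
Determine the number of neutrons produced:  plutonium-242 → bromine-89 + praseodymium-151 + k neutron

2

Conserve mass number: 242 = 89 + 151 + k, so k = 242 − 240 = 2.
Check atomic number: 94 = 35 + 59 + 0 = 94. ✓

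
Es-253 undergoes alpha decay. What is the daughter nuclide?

Alpha decay: mass number changes by -4, atomic number by -2.
A: 253 − 4 = 249; Z: 99 − 2 = 97.
Z = 97 is berkelium, so the daughter is Bk-249.

Bk-249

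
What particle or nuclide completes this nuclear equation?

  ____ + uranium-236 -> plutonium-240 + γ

alpha particle

Conserve mass number: A + 236 = 240 + 0, so A = 4.
Conserve atomic number: Z + 92 = 94 + 0, so Z = 2.
A = 4 and Z = 2 is helium-4 — an alpha particle.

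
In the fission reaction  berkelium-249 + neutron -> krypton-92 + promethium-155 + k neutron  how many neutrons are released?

Conserve mass number: 250 = 92 + 155 + k, so k = 250 − 247 = 3.
Check atomic number: 97 = 36 + 61 + 0 = 97. ✓

3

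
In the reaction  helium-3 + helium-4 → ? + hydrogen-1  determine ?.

Li-6

Conserve mass number: 3 + 4 = A + 1, so A = 6.
Conserve atomic number: 2 + 2 = Z + 1, so Z = 3.
Z = 3 is lithium, so the species is lithium-6.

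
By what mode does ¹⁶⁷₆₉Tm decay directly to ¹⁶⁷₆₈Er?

beta-plus decay or electron capture

ΔA = 167 − 167 = 0; ΔZ = 68 − 69 = -1.
A is unchanged and Z drops by 1 — a proton has become a neutron (β⁺ emission or electron capture).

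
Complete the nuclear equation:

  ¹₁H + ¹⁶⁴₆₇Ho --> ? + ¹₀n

Er-164

Conserve mass number: 1 + 164 = A + 1, so A = 164.
Conserve atomic number: 1 + 67 = Z + 0, so Z = 68.
Z = 68 is erbium, so the species is ¹⁶⁴₆₈Er.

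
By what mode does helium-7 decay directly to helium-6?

neutron emission

ΔA = 6 − 7 = -1; ΔZ = 2 − 2 = +0.
A drops by 1 with Z unchanged — a neutron was emitted.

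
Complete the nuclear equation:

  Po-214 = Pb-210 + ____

alpha particle

Conserve mass number: 214 = 210 + A, so A = 4.
Conserve atomic number: 84 = 82 + Z, so Z = 2.
A = 4 and Z = 2 is He-4 — an alpha particle.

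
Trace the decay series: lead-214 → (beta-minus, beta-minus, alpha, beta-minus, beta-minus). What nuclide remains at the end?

Po-210

Start: (A, Z) = (214, 82).
After β⁻: (214, 83).
After β⁻: (214, 84).
After α: (210, 82).
After β⁻: (210, 83).
After β⁻: (210, 84).
Z = 84 is polonium.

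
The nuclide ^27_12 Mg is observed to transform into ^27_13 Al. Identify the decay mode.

beta-minus decay

ΔA = 27 − 27 = 0; ΔZ = 13 − 12 = +1.
A is unchanged and Z rises by 1 — a neutron has become a proton (β⁻ decay).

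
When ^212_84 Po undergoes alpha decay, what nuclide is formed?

Pb-208

Alpha decay: mass number changes by -4, atomic number by -2.
A: 212 − 4 = 208; Z: 84 − 2 = 82.
Z = 82 is lead, so the daughter is ^208_82 Pb.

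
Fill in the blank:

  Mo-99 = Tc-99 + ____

beta-minus particle

Conserve mass number: 99 = 99 + A, so A = 0.
Conserve atomic number: 42 = 43 + Z, so Z = -1.
A = 0 and Z = -1 is e⁻ — a beta-minus particle.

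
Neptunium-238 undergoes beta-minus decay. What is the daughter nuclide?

Pu-238

Beta-minus decay: mass number changes by +0, atomic number by +1.
A: 238 = 238; Z: 93 + 1 = 94.
Z = 94 is plutonium, so the daughter is plutonium-238.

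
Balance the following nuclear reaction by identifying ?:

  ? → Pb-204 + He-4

Po-208

Conserve mass number: A = 204 + 4, so A = 208.
Conserve atomic number: Z = 82 + 2, so Z = 84.
Z = 84 is polonium, so the species is Po-208.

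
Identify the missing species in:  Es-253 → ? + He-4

Conserve mass number: 253 = A + 4, so A = 249.
Conserve atomic number: 99 = Z + 2, so Z = 97.
Z = 97 is berkelium, so the species is Bk-249.

Bk-249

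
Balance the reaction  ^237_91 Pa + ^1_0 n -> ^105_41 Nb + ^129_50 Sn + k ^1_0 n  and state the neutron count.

4

Conserve mass number: 238 = 105 + 129 + k, so k = 238 − 234 = 4.
Check atomic number: 91 = 41 + 50 + 0 = 91. ✓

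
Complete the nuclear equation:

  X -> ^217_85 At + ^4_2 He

Conserve mass number: A = 217 + 4, so A = 221.
Conserve atomic number: Z = 85 + 2, so Z = 87.
Z = 87 is francium, so the species is ^221_87 Fr.

Fr-221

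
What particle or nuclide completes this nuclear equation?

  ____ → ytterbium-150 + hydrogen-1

Lu-151

Conserve mass number: A = 150 + 1, so A = 151.
Conserve atomic number: Z = 70 + 1, so Z = 71.
Z = 71 is lutetium, so the species is lutetium-151.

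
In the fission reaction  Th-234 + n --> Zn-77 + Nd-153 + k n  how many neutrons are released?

5

Conserve mass number: 235 = 77 + 153 + k, so k = 235 − 230 = 5.
Check atomic number: 90 = 30 + 60 + 0 = 90. ✓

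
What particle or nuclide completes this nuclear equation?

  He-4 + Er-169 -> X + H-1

Conserve mass number: 4 + 169 = A + 1, so A = 172.
Conserve atomic number: 2 + 68 = Z + 1, so Z = 69.
Z = 69 is thulium, so the species is Tm-172.

Tm-172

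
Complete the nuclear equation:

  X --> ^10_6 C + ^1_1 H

Conserve mass number: A = 10 + 1, so A = 11.
Conserve atomic number: Z = 6 + 1, so Z = 7.
Z = 7 is nitrogen, so the species is ^11_7 N.

N-11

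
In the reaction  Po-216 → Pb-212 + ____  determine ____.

alpha particle

Conserve mass number: 216 = 212 + A, so A = 4.
Conserve atomic number: 84 = 82 + Z, so Z = 2.
A = 4 and Z = 2 is He-4 — an alpha particle.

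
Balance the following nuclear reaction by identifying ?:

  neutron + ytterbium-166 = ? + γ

Conserve mass number: 1 + 166 = A + 0, so A = 167.
Conserve atomic number: 0 + 70 = Z + 0, so Z = 70.
Z = 70 is ytterbium, so the species is ytterbium-167.

Yb-167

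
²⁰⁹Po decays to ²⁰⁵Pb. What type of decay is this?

alpha decay

ΔA = 205 − 209 = -4; ΔZ = 82 − 84 = -2.
A drops by 4 and Z drops by 2 — the signature of alpha emission.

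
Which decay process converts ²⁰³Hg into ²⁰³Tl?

beta-minus decay

ΔA = 203 − 203 = 0; ΔZ = 81 − 80 = +1.
A is unchanged and Z rises by 1 — a neutron has become a proton (β⁻ decay).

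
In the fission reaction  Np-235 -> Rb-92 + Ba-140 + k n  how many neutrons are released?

3

Conserve mass number: 235 = 92 + 140 + k, so k = 235 − 232 = 3.
Check atomic number: 93 = 37 + 56 + 0 = 93. ✓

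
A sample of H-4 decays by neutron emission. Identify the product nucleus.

Neutron emission: mass number changes by -1, atomic number by +0.
A: 4 − 1 = 3; Z: 1 = 1.
Z = 1 is hydrogen, so the daughter is H-3.

H-3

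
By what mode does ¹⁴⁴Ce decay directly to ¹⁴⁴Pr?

ΔA = 144 − 144 = 0; ΔZ = 59 − 58 = +1.
A is unchanged and Z rises by 1 — a neutron has become a proton (β⁻ decay).

beta-minus decay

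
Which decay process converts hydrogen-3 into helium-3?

ΔA = 3 − 3 = 0; ΔZ = 2 − 1 = +1.
A is unchanged and Z rises by 1 — a neutron has become a proton (β⁻ decay).

beta-minus decay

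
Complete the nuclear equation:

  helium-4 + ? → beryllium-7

He-3

Conserve mass number: 4 + A = 7, so A = 3.
Conserve atomic number: 2 + Z = 4, so Z = 2.
Z = 2 is helium, so the species is helium-3.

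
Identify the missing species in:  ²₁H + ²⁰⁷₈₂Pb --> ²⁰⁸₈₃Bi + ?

neutron

Conserve mass number: 2 + 207 = 208 + A, so A = 1.
Conserve atomic number: 1 + 82 = 83 + Z, so Z = 0.
A = 1 and Z = 0 is ¹₀n — a neutron.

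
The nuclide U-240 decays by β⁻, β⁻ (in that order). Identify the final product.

Pu-240

Start: (A, Z) = (240, 92).
After β⁻: (240, 93).
After β⁻: (240, 94).
Z = 94 is plutonium.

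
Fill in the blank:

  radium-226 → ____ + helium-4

Rn-222

Conserve mass number: 226 = A + 4, so A = 222.
Conserve atomic number: 88 = Z + 2, so Z = 86.
Z = 86 is radon, so the species is radon-222.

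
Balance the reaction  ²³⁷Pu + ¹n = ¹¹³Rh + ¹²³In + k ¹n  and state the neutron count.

Conserve mass number: 238 = 113 + 123 + k, so k = 238 − 236 = 2.
Check atomic number: 94 = 45 + 49 + 0 = 94. ✓

2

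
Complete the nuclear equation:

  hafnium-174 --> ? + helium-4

Yb-170

Conserve mass number: 174 = A + 4, so A = 170.
Conserve atomic number: 72 = Z + 2, so Z = 70.
Z = 70 is ytterbium, so the species is ytterbium-170.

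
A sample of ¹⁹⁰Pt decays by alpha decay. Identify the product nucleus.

Alpha decay: mass number changes by -4, atomic number by -2.
A: 190 − 4 = 186; Z: 78 − 2 = 76.
Z = 76 is osmium, so the daughter is ¹⁸⁶Os.

Os-186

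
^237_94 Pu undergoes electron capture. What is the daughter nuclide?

Np-237

Electron capture: mass number changes by +0, atomic number by -1.
A: 237 = 237; Z: 94 − 1 = 93.
Z = 93 is neptunium, so the daughter is ^237_93 Np.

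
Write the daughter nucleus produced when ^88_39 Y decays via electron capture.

Electron capture: mass number changes by +0, atomic number by -1.
A: 88 = 88; Z: 39 − 1 = 38.
Z = 38 is strontium, so the daughter is ^88_38 Sr.

Sr-88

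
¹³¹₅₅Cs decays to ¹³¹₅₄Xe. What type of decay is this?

ΔA = 131 − 131 = 0; ΔZ = 54 − 55 = -1.
A is unchanged and Z drops by 1 — a proton has become a neutron (β⁺ emission or electron capture).

beta-plus decay or electron capture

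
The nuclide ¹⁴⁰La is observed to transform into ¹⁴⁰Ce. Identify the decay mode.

ΔA = 140 − 140 = 0; ΔZ = 58 − 57 = +1.
A is unchanged and Z rises by 1 — a neutron has become a proton (β⁻ decay).

beta-minus decay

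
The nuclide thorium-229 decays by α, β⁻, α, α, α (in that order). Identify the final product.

Bi-213

Start: (A, Z) = (229, 90).
After α: (225, 88).
After β⁻: (225, 89).
After α: (221, 87).
After α: (217, 85).
After α: (213, 83).
Z = 83 is bismuth.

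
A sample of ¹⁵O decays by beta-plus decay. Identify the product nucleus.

Beta-plus decay: mass number changes by +0, atomic number by -1.
A: 15 = 15; Z: 8 − 1 = 7.
Z = 7 is nitrogen, so the daughter is ¹⁵N.

N-15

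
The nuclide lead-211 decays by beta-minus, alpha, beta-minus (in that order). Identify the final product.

Start: (A, Z) = (211, 82).
After β⁻: (211, 83).
After α: (207, 81).
After β⁻: (207, 82).
Z = 82 is lead.

Pb-207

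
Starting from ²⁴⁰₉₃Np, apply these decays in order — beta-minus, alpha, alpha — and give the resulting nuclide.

Th-232

Start: (A, Z) = (240, 93).
After β⁻: (240, 94).
After α: (236, 92).
After α: (232, 90).
Z = 90 is thorium.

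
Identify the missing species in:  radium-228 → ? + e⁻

Ac-228

Conserve mass number: 228 = A + 0, so A = 228.
Conserve atomic number: 88 = Z − 1, so Z = 89.
Z = 89 is actinium, so the species is actinium-228.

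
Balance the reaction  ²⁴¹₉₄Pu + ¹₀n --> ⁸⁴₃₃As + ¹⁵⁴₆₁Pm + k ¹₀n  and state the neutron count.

Conserve mass number: 242 = 84 + 154 + k, so k = 242 − 238 = 4.
Check atomic number: 94 = 33 + 61 + 0 = 94. ✓

4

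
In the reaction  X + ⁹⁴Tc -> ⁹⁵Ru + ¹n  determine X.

deuteron

Conserve mass number: A + 94 = 95 + 1, so A = 2.
Conserve atomic number: Z + 43 = 44 + 0, so Z = 1.
A = 2 and Z = 1 is ²H — a deuteron.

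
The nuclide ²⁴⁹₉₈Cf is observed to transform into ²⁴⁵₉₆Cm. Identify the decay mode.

alpha decay

ΔA = 245 − 249 = -4; ΔZ = 96 − 98 = -2.
A drops by 4 and Z drops by 2 — the signature of alpha emission.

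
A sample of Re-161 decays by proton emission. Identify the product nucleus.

Proton emission: mass number changes by -1, atomic number by -1.
A: 161 − 1 = 160; Z: 75 − 1 = 74.
Z = 74 is tungsten, so the daughter is W-160.

W-160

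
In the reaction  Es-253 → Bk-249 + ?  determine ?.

alpha particle

Conserve mass number: 253 = 249 + A, so A = 4.
Conserve atomic number: 99 = 97 + Z, so Z = 2.
A = 4 and Z = 2 is He-4 — an alpha particle.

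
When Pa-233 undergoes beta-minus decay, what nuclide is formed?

Beta-minus decay: mass number changes by +0, atomic number by +1.
A: 233 = 233; Z: 91 + 1 = 92.
Z = 92 is uranium, so the daughter is U-233.

U-233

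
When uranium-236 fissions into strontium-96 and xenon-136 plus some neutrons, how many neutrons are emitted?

4

Conserve mass number: 236 = 96 + 136 + k, so k = 236 − 232 = 4.
Check atomic number: 92 = 38 + 54 + 0 = 92. ✓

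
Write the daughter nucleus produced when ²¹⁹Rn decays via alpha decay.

Po-215

Alpha decay: mass number changes by -4, atomic number by -2.
A: 219 − 4 = 215; Z: 86 − 2 = 84.
Z = 84 is polonium, so the daughter is ²¹⁵Po.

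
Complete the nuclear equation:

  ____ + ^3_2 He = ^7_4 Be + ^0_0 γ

alpha particle

Conserve mass number: A + 3 = 7 + 0, so A = 4.
Conserve atomic number: Z + 2 = 4 + 0, so Z = 2.
A = 4 and Z = 2 is ^4_2 He — an alpha particle.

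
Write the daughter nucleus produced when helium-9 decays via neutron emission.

Neutron emission: mass number changes by -1, atomic number by +0.
A: 9 − 1 = 8; Z: 2 = 2.
Z = 2 is helium, so the daughter is helium-8.

He-8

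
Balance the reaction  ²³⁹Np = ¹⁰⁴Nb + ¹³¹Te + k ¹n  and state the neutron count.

4

Conserve mass number: 239 = 104 + 131 + k, so k = 239 − 235 = 4.
Check atomic number: 93 = 41 + 52 + 0 = 93. ✓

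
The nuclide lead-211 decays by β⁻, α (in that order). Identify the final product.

Start: (A, Z) = (211, 82).
After β⁻: (211, 83).
After α: (207, 81).
Z = 81 is thallium.

Tl-207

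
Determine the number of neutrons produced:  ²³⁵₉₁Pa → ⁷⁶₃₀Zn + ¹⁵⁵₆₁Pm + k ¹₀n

4

Conserve mass number: 235 = 76 + 155 + k, so k = 235 − 231 = 4.
Check atomic number: 91 = 30 + 61 + 0 = 91. ✓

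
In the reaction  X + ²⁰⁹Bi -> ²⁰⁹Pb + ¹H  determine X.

Conserve mass number: A + 209 = 209 + 1, so A = 1.
Conserve atomic number: Z + 83 = 82 + 1, so Z = 0.
A = 1 and Z = 0 is ¹n — a neutron.

neutron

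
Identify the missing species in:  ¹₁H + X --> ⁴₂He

Conserve mass number: 1 + A = 4, so A = 3.
Conserve atomic number: 1 + Z = 2, so Z = 1.
A = 3 and Z = 1 is ³₁H — a triton.

triton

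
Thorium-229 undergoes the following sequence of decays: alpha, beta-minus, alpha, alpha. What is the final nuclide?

Start: (A, Z) = (229, 90).
After α: (225, 88).
After β⁻: (225, 89).
After α: (221, 87).
After α: (217, 85).
Z = 85 is astatine.

At-217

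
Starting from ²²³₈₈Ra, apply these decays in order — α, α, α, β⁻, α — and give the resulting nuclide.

Tl-207

Start: (A, Z) = (223, 88).
After α: (219, 86).
After α: (215, 84).
After α: (211, 82).
After β⁻: (211, 83).
After α: (207, 81).
Z = 81 is thallium.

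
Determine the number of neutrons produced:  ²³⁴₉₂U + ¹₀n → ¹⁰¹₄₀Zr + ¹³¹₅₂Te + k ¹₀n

Conserve mass number: 235 = 101 + 131 + k, so k = 235 − 232 = 3.
Check atomic number: 92 = 40 + 52 + 0 = 92. ✓

3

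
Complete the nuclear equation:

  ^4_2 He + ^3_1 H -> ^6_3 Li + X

Conserve mass number: 4 + 3 = 6 + A, so A = 1.
Conserve atomic number: 2 + 1 = 3 + Z, so Z = 0.
A = 1 and Z = 0 is ^1_0 n — a neutron.

neutron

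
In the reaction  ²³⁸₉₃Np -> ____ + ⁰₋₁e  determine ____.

Conserve mass number: 238 = A + 0, so A = 238.
Conserve atomic number: 93 = Z − 1, so Z = 94.
Z = 94 is plutonium, so the species is ²³⁸₉₄Pu.

Pu-238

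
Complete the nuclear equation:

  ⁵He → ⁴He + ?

Conserve mass number: 5 = 4 + A, so A = 1.
Conserve atomic number: 2 = 2 + Z, so Z = 0.
A = 1 and Z = 0 is ¹n — a neutron.

neutron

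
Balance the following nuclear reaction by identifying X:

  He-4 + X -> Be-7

He-3

Conserve mass number: 4 + A = 7, so A = 3.
Conserve atomic number: 2 + Z = 4, so Z = 2.
Z = 2 is helium, so the species is He-3.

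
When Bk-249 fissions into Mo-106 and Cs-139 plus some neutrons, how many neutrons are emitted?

Conserve mass number: 249 = 106 + 139 + k, so k = 249 − 245 = 4.
Check atomic number: 97 = 42 + 55 + 0 = 97. ✓

4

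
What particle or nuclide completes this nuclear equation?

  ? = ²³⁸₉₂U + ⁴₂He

Pu-242

Conserve mass number: A = 238 + 4, so A = 242.
Conserve atomic number: Z = 92 + 2, so Z = 94.
Z = 94 is plutonium, so the species is ²⁴²₉₄Pu.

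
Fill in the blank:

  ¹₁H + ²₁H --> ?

Conserve mass number: 1 + 2 = A, so A = 3.
Conserve atomic number: 1 + 1 = Z, so Z = 2.
Z = 2 is helium, so the species is ³₂He.

He-3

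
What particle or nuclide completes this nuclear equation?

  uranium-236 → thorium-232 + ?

Conserve mass number: 236 = 232 + A, so A = 4.
Conserve atomic number: 92 = 90 + Z, so Z = 2.
A = 4 and Z = 2 is helium-4 — an alpha particle.

alpha particle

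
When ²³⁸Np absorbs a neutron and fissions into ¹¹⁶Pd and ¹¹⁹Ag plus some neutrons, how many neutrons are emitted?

Conserve mass number: 239 = 116 + 119 + k, so k = 239 − 235 = 4.
Check atomic number: 93 = 46 + 47 + 0 = 93. ✓

4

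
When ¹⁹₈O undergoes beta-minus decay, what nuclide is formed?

Beta-minus decay: mass number changes by +0, atomic number by +1.
A: 19 = 19; Z: 8 + 1 = 9.
Z = 9 is fluorine, so the daughter is ¹⁹₉F.

F-19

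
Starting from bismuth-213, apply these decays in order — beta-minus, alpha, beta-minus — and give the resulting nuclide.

Start: (A, Z) = (213, 83).
After β⁻: (213, 84).
After α: (209, 82).
After β⁻: (209, 83).
Z = 83 is bismuth.

Bi-209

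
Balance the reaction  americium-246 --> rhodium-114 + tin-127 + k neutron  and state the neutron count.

Conserve mass number: 246 = 114 + 127 + k, so k = 246 − 241 = 5.
Check atomic number: 95 = 45 + 50 + 0 = 95. ✓

5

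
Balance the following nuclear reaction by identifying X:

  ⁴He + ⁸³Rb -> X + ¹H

Sr-86

Conserve mass number: 4 + 83 = A + 1, so A = 86.
Conserve atomic number: 2 + 37 = Z + 1, so Z = 38.
Z = 38 is strontium, so the species is ⁸⁶Sr.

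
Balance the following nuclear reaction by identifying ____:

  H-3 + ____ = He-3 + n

Conserve mass number: 3 + A = 3 + 1, so A = 1.
Conserve atomic number: 1 + Z = 2 + 0, so Z = 1.
A = 1 and Z = 1 is H-1 — a proton.

proton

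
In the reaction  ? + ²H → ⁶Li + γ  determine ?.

Conserve mass number: A + 2 = 6 + 0, so A = 4.
Conserve atomic number: Z + 1 = 3 + 0, so Z = 2.
A = 4 and Z = 2 is ⁴He — an alpha particle.

alpha particle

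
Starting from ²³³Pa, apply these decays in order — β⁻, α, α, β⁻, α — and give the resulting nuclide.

Fr-221

Start: (A, Z) = (233, 91).
After β⁻: (233, 92).
After α: (229, 90).
After α: (225, 88).
After β⁻: (225, 89).
After α: (221, 87).
Z = 87 is francium.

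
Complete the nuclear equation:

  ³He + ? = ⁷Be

alpha particle

Conserve mass number: 3 + A = 7, so A = 4.
Conserve atomic number: 2 + Z = 4, so Z = 2.
A = 4 and Z = 2 is ⁴He — an alpha particle.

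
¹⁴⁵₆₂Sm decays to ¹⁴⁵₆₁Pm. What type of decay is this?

ΔA = 145 − 145 = 0; ΔZ = 61 − 62 = -1.
A is unchanged and Z drops by 1 — a proton has become a neutron (β⁺ emission or electron capture).

beta-plus decay or electron capture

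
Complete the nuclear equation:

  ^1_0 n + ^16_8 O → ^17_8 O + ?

Conserve mass number: 1 + 16 = 17 + A, so A = 0.
Conserve atomic number: 0 + 8 = 8 + Z, so Z = 0.
A = 0 and Z = 0 is ^0_0 γ — a gamma ray.

gamma ray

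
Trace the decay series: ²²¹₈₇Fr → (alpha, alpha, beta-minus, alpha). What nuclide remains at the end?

Pb-209

Start: (A, Z) = (221, 87).
After α: (217, 85).
After α: (213, 83).
After β⁻: (213, 84).
After α: (209, 82).
Z = 82 is lead.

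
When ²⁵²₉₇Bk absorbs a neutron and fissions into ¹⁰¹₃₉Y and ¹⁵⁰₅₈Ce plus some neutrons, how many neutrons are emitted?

Conserve mass number: 253 = 101 + 150 + k, so k = 253 − 251 = 2.
Check atomic number: 97 = 39 + 58 + 0 = 97. ✓

2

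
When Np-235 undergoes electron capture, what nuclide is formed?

U-235

Electron capture: mass number changes by +0, atomic number by -1.
A: 235 = 235; Z: 93 − 1 = 92.
Z = 92 is uranium, so the daughter is U-235.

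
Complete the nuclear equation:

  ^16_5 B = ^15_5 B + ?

neutron

Conserve mass number: 16 = 15 + A, so A = 1.
Conserve atomic number: 5 = 5 + Z, so Z = 0.
A = 1 and Z = 0 is ^1_0 n — a neutron.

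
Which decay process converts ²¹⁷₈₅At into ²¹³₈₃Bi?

ΔA = 213 − 217 = -4; ΔZ = 83 − 85 = -2.
A drops by 4 and Z drops by 2 — the signature of alpha emission.

alpha decay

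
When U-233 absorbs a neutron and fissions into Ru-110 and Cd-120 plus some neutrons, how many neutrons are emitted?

Conserve mass number: 234 = 110 + 120 + k, so k = 234 − 230 = 4.
Check atomic number: 92 = 44 + 48 + 0 = 92. ✓

4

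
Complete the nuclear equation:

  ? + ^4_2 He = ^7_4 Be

Conserve mass number: A + 4 = 7, so A = 3.
Conserve atomic number: Z + 2 = 4, so Z = 2.
Z = 2 is helium, so the species is ^3_2 He.

He-3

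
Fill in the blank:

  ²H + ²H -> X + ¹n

He-3

Conserve mass number: 2 + 2 = A + 1, so A = 3.
Conserve atomic number: 1 + 1 = Z + 0, so Z = 2.
Z = 2 is helium, so the species is ³He.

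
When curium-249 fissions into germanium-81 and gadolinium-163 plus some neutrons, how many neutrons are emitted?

Conserve mass number: 249 = 81 + 163 + k, so k = 249 − 244 = 5.
Check atomic number: 96 = 32 + 64 + 0 = 96. ✓

5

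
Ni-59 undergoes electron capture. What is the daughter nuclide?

Electron capture: mass number changes by +0, atomic number by -1.
A: 59 = 59; Z: 28 − 1 = 27.
Z = 27 is cobalt, so the daughter is Co-59.

Co-59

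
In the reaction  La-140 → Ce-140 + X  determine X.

Conserve mass number: 140 = 140 + A, so A = 0.
Conserve atomic number: 57 = 58 + Z, so Z = -1.
A = 0 and Z = -1 is e⁻ — a beta-minus particle.

beta-minus particle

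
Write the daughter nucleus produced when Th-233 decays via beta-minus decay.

Pa-233

Beta-minus decay: mass number changes by +0, atomic number by +1.
A: 233 = 233; Z: 90 + 1 = 91.
Z = 91 is protactinium, so the daughter is Pa-233.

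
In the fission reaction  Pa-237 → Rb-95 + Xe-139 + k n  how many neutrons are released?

Conserve mass number: 237 = 95 + 139 + k, so k = 237 − 234 = 3.
Check atomic number: 91 = 37 + 54 + 0 = 91. ✓

3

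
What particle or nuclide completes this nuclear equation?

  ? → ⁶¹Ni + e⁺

Cu-61

Conserve mass number: A = 61 + 0, so A = 61.
Conserve atomic number: Z = 28 + 1, so Z = 29.
Z = 29 is copper, so the species is ⁶¹Cu.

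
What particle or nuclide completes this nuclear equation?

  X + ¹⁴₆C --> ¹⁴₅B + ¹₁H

Conserve mass number: A + 14 = 14 + 1, so A = 1.
Conserve atomic number: Z + 6 = 5 + 1, so Z = 0.
A = 1 and Z = 0 is ¹₀n — a neutron.

neutron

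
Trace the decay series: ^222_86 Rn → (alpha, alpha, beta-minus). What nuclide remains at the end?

Start: (A, Z) = (222, 86).
After α: (218, 84).
After α: (214, 82).
After β⁻: (214, 83).
Z = 83 is bismuth.

Bi-214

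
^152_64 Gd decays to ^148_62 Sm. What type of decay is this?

alpha decay

ΔA = 148 − 152 = -4; ΔZ = 62 − 64 = -2.
A drops by 4 and Z drops by 2 — the signature of alpha emission.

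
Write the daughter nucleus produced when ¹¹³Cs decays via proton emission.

Proton emission: mass number changes by -1, atomic number by -1.
A: 113 − 1 = 112; Z: 55 − 1 = 54.
Z = 54 is xenon, so the daughter is ¹¹²Xe.

Xe-112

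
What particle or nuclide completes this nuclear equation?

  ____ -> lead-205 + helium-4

Po-209

Conserve mass number: A = 205 + 4, so A = 209.
Conserve atomic number: Z = 82 + 2, so Z = 84.
Z = 84 is polonium, so the species is polonium-209.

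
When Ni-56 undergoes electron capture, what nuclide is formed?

Electron capture: mass number changes by +0, atomic number by -1.
A: 56 = 56; Z: 28 − 1 = 27.
Z = 27 is cobalt, so the daughter is Co-56.

Co-56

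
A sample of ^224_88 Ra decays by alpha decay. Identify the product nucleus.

Rn-220

Alpha decay: mass number changes by -4, atomic number by -2.
A: 224 − 4 = 220; Z: 88 − 2 = 86.
Z = 86 is radon, so the daughter is ^220_86 Rn.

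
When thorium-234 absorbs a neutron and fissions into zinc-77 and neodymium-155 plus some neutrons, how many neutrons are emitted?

3

Conserve mass number: 235 = 77 + 155 + k, so k = 235 − 232 = 3.
Check atomic number: 90 = 30 + 60 + 0 = 90. ✓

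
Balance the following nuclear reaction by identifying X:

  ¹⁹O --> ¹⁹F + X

Conserve mass number: 19 = 19 + A, so A = 0.
Conserve atomic number: 8 = 9 + Z, so Z = -1.
A = 0 and Z = -1 is e⁻ — a beta-minus particle.

beta-minus particle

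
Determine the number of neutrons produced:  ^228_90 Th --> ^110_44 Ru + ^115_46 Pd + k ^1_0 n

Conserve mass number: 228 = 110 + 115 + k, so k = 228 − 225 = 3.
Check atomic number: 90 = 44 + 46 + 0 = 90. ✓

3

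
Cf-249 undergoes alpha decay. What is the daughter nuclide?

Alpha decay: mass number changes by -4, atomic number by -2.
A: 249 − 4 = 245; Z: 98 − 2 = 96.
Z = 96 is curium, so the daughter is Cm-245.

Cm-245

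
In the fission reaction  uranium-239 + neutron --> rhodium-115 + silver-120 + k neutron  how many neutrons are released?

Conserve mass number: 240 = 115 + 120 + k, so k = 240 − 235 = 5.
Check atomic number: 92 = 45 + 47 + 0 = 92. ✓

5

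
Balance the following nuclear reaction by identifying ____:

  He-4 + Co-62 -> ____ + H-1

Ni-65

Conserve mass number: 4 + 62 = A + 1, so A = 65.
Conserve atomic number: 2 + 27 = Z + 1, so Z = 28.
Z = 28 is nickel, so the species is Ni-65.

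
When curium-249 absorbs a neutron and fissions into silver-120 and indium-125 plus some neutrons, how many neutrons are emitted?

5

Conserve mass number: 250 = 120 + 125 + k, so k = 250 − 245 = 5.
Check atomic number: 96 = 47 + 49 + 0 = 96. ✓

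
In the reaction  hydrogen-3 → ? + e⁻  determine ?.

Conserve mass number: 3 = A + 0, so A = 3.
Conserve atomic number: 1 = Z − 1, so Z = 2.
Z = 2 is helium, so the species is helium-3.

He-3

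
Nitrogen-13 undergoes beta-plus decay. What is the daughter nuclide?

C-13

Beta-plus decay: mass number changes by +0, atomic number by -1.
A: 13 = 13; Z: 7 − 1 = 6.
Z = 6 is carbon, so the daughter is carbon-13.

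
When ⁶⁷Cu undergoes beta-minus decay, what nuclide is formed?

Zn-67

Beta-minus decay: mass number changes by +0, atomic number by +1.
A: 67 = 67; Z: 29 + 1 = 30.
Z = 30 is zinc, so the daughter is ⁶⁷Zn.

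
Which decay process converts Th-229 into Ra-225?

ΔA = 225 − 229 = -4; ΔZ = 88 − 90 = -2.
A drops by 4 and Z drops by 2 — the signature of alpha emission.

alpha decay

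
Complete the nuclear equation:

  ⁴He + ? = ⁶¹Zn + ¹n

Conserve mass number: 4 + A = 61 + 1, so A = 58.
Conserve atomic number: 2 + Z = 30 + 0, so Z = 28.
Z = 28 is nickel, so the species is ⁵⁸Ni.

Ni-58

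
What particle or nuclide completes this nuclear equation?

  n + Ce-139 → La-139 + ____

Conserve mass number: 1 + 139 = 139 + A, so A = 1.
Conserve atomic number: 0 + 58 = 57 + Z, so Z = 1.
A = 1 and Z = 1 is H-1 — a proton.

proton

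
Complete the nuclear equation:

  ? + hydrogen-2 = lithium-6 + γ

Conserve mass number: A + 2 = 6 + 0, so A = 4.
Conserve atomic number: Z + 1 = 3 + 0, so Z = 2.
A = 4 and Z = 2 is helium-4 — an alpha particle.

alpha particle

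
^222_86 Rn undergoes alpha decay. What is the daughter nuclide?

Alpha decay: mass number changes by -4, atomic number by -2.
A: 222 − 4 = 218; Z: 86 − 2 = 84.
Z = 84 is polonium, so the daughter is ^218_84 Po.

Po-218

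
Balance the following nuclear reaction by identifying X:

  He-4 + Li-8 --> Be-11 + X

Conserve mass number: 4 + 8 = 11 + A, so A = 1.
Conserve atomic number: 2 + 3 = 4 + Z, so Z = 1.
A = 1 and Z = 1 is H-1 — a proton.

proton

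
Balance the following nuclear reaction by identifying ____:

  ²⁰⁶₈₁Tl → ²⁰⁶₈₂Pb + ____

Conserve mass number: 206 = 206 + A, so A = 0.
Conserve atomic number: 81 = 82 + Z, so Z = -1.
A = 0 and Z = -1 is ⁰₋₁e — a beta-minus particle.

beta-minus particle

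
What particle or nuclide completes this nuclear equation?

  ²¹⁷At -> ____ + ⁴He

Conserve mass number: 217 = A + 4, so A = 213.
Conserve atomic number: 85 = Z + 2, so Z = 83.
Z = 83 is bismuth, so the species is ²¹³Bi.

Bi-213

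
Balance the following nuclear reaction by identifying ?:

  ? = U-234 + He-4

Conserve mass number: A = 234 + 4, so A = 238.
Conserve atomic number: Z = 92 + 2, so Z = 94.
Z = 94 is plutonium, so the species is Pu-238.

Pu-238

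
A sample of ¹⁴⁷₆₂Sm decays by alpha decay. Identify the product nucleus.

Nd-143

Alpha decay: mass number changes by -4, atomic number by -2.
A: 147 − 4 = 143; Z: 62 − 2 = 60.
Z = 60 is neodymium, so the daughter is ¹⁴³₆₀Nd.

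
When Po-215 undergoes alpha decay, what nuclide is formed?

Alpha decay: mass number changes by -4, atomic number by -2.
A: 215 − 4 = 211; Z: 84 − 2 = 82.
Z = 82 is lead, so the daughter is Pb-211.

Pb-211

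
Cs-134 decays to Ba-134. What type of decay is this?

beta-minus decay

ΔA = 134 − 134 = 0; ΔZ = 56 − 55 = +1.
A is unchanged and Z rises by 1 — a neutron has become a proton (β⁻ decay).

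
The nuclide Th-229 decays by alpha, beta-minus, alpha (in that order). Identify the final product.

Start: (A, Z) = (229, 90).
After α: (225, 88).
After β⁻: (225, 89).
After α: (221, 87).
Z = 87 is francium.

Fr-221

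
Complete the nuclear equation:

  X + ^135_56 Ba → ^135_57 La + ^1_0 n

Conserve mass number: A + 135 = 135 + 1, so A = 1.
Conserve atomic number: Z + 56 = 57 + 0, so Z = 1.
A = 1 and Z = 1 is ^1_1 H — a proton.

proton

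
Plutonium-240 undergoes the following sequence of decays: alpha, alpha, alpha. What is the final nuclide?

Start: (A, Z) = (240, 94).
After α: (236, 92).
After α: (232, 90).
After α: (228, 88).
Z = 88 is radium.

Ra-228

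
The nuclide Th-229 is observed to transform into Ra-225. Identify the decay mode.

ΔA = 225 − 229 = -4; ΔZ = 88 − 90 = -2.
A drops by 4 and Z drops by 2 — the signature of alpha emission.

alpha decay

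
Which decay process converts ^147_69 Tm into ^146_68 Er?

ΔA = 146 − 147 = -1; ΔZ = 68 − 69 = -1.
A drops by 1 and Z drops by 1 — a proton was emitted.

proton emission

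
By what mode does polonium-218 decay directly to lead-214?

alpha decay

ΔA = 214 − 218 = -4; ΔZ = 82 − 84 = -2.
A drops by 4 and Z drops by 2 — the signature of alpha emission.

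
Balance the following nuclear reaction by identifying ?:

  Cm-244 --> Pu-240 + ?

alpha particle

Conserve mass number: 244 = 240 + A, so A = 4.
Conserve atomic number: 96 = 94 + Z, so Z = 2.
A = 4 and Z = 2 is He-4 — an alpha particle.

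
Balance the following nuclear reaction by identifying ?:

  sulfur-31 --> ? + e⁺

P-31

Conserve mass number: 31 = A + 0, so A = 31.
Conserve atomic number: 16 = Z + 1, so Z = 15.
Z = 15 is phosphorus, so the species is phosphorus-31.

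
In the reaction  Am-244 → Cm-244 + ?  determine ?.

beta-minus particle

Conserve mass number: 244 = 244 + A, so A = 0.
Conserve atomic number: 95 = 96 + Z, so Z = -1.
A = 0 and Z = -1 is e⁻ — a beta-minus particle.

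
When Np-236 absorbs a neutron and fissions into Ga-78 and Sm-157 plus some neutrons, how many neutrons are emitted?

2

Conserve mass number: 237 = 78 + 157 + k, so k = 237 − 235 = 2.
Check atomic number: 93 = 31 + 62 + 0 = 93. ✓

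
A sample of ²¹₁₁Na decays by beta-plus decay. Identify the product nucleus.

Ne-21

Beta-plus decay: mass number changes by +0, atomic number by -1.
A: 21 = 21; Z: 11 − 1 = 10.
Z = 10 is neon, so the daughter is ²¹₁₀Ne.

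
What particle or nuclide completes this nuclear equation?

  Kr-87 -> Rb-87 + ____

beta-minus particle

Conserve mass number: 87 = 87 + A, so A = 0.
Conserve atomic number: 36 = 37 + Z, so Z = -1.
A = 0 and Z = -1 is e⁻ — a beta-minus particle.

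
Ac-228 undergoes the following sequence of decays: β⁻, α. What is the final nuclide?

Start: (A, Z) = (228, 89).
After β⁻: (228, 90).
After α: (224, 88).
Z = 88 is radium.

Ra-224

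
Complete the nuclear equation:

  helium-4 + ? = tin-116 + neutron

Cd-113

Conserve mass number: 4 + A = 116 + 1, so A = 113.
Conserve atomic number: 2 + Z = 50 + 0, so Z = 48.
Z = 48 is cadmium, so the species is cadmium-113.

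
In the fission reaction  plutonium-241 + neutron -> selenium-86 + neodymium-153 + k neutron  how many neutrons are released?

Conserve mass number: 242 = 86 + 153 + k, so k = 242 − 239 = 3.
Check atomic number: 94 = 34 + 60 + 0 = 94. ✓

3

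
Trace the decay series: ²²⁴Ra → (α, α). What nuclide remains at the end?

Po-216

Start: (A, Z) = (224, 88).
After α: (220, 86).
After α: (216, 84).
Z = 84 is polonium.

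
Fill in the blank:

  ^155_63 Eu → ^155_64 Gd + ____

Conserve mass number: 155 = 155 + A, so A = 0.
Conserve atomic number: 63 = 64 + Z, so Z = -1.
A = 0 and Z = -1 is ^0_-1 e — a beta-minus particle.

beta-minus particle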